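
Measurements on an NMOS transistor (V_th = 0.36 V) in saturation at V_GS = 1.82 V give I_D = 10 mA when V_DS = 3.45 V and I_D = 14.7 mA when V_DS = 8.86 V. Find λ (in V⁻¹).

With V_GS fixed, I_D ∝ (1 + λ V_DS) in saturation, so I_D2/I_D1 = (1 + λ V_DS2)/(1 + λ V_DS1).
14.7/10 = 1.47 = (1 + 8.86 λ)/(1 + 3.45 λ).
Solving: λ (I_D1 V_DS2 − I_D2 V_DS1) = I_D2 − I_D1, so λ = (14.7 − 10) / (10 × 8.86 − 14.7 × 3.45) = 4.7 / 37.9 = 0.124 V⁻¹.

λ = 0.124 V⁻¹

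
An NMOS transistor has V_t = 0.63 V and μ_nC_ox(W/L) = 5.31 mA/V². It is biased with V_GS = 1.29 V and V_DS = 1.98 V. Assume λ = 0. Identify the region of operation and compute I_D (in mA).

Saturation; I_D = 1.16 mA

V_ov = V_GS − V_t = 1.29 − 0.63 = 0.66 V.
Since V_DS = 1.98 V ≥ V_ov = 0.66 V, the device is in saturation.
I_D = ½ k_n V_ov² = 0.5 × 5.31 × 0.66² = 1.16 mA.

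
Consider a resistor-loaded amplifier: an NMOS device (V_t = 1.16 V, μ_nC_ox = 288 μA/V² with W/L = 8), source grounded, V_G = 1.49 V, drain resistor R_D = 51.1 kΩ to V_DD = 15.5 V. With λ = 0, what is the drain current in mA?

I_D = 0.125 mA

V_GS = V_G = 1.49 V, so V_ov = 1.49 − 1.16 = 0.33 V.
k_n = μ_nC_ox · (W/L) = 2.304 mA/V².
Assume saturation: I_D = ½ k_n V_ov² = 0.5 × 2.304 × 0.33² = 0.125 mA, giving V_DS = V_DD − I_D R_D = 15.5 − 0.125 × 51.1 = 9.09 V.
V_DS = 9.09 V ≥ V_ov = 0.33 V, confirming saturation.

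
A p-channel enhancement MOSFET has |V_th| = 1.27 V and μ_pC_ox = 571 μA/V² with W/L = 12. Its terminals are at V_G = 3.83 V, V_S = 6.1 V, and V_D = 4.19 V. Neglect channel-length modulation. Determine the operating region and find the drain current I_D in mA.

V_SG = V_S − V_G = 6.1 − 3.83 = 2.27 V; V_SD = V_S − V_D = 6.1 − 4.19 = 1.91 V.
k_p = μ_pC_ox · (W/L) = 6.852 mA/V².
V_ov = V_SG − |V_th| = 2.27 − 1.27 = 1 V.
Since V_SD = 1.91 V ≥ V_ov = 1 V, the device is in saturation.
I_D = ½ k_p V_ov² = 0.5 × 6.852 × 1² = 3.43 mA.

Saturation; I_D = 3.43 mA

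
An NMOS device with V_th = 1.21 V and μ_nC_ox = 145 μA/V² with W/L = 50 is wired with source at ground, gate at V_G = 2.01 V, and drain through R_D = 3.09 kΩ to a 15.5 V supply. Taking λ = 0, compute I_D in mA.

I_D = 2.32 mA

V_GS = V_G = 2.01 V, so V_ov = 2.01 − 1.21 = 0.8 V.
k_n = μ_nC_ox · (W/L) = 7.25 mA/V².
Assume saturation: I_D = ½ k_n V_ov² = 0.5 × 7.25 × 0.8² = 2.32 mA, giving V_DS = V_DD − I_D R_D = 15.5 − 2.32 × 3.09 = 8.33 V.
V_DS = 8.33 V ≥ V_ov = 0.8 V, confirming saturation.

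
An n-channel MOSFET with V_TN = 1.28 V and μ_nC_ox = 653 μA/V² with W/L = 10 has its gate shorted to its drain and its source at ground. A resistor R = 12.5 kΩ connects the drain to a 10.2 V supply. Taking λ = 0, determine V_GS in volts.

With gate tied to drain, V_GS = V_DS ≥ V_GS − V_TN, so the device is in saturation.
k_n = μ_nC_ox · (W/L) = 6.53 mA/V².
KCL at the drain: ½ k_n (V_GS − V_TN)² = (V_DD − V_GS)/R.
Let x = V_GS − 1.28. Then 40.8 x² + x − 8.92 = 0, giving x = 0.455 V (positive root), so V_GS = 1.74 V.
I_D = (V_DD − V_GS)/R = (10.2 − 1.74) / 12.5 = 0.677 mA.

V_GS = 1.74 V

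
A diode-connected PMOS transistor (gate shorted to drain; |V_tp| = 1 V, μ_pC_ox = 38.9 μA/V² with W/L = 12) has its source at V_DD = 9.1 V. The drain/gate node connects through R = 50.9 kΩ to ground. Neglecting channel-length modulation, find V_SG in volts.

With gate tied to drain, V_SG = V_SD ≥ V_SG − |V_tp|, so the device is in saturation.
k_p = μ_pC_ox · (W/L) = 0.4668 mA/V².
KCL at the drain: ½ k_p (V_SG − |V_tp|)² = (V_DD − V_SG)/R.
Let x = V_SG − 1. Then 11.9 x² + x − 8.1 = 0, giving x = 0.785 V (positive root), so V_SG = 1.78 V.
I_D = (V_DD − V_SG)/R = (9.1 − 1.78) / 50.9 = 0.144 mA.

V_SG = 1.78 V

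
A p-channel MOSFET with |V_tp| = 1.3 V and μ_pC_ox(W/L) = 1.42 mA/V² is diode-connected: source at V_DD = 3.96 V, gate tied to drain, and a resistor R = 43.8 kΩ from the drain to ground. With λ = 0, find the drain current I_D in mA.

I_D = 0.0544 mA

With gate tied to drain, V_SG = V_SD ≥ V_SG − |V_tp|, so the device is in saturation.
KCL at the drain: ½ k_p (V_SG − |V_tp|)² = (V_DD − V_SG)/R.
Let x = V_SG − 1.3. Then 31.1 x² + x − 2.66 = 0, giving x = 0.277 V (positive root), so V_SG = 1.58 V.
I_D = (V_DD − V_SG)/R = (3.96 − 1.58) / 43.8 = 0.0544 mA.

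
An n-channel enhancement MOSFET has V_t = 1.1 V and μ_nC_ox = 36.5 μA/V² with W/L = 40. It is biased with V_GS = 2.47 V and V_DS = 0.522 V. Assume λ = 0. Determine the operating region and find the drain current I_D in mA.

Triode; I_D = 0.845 mA

k_n = μ_nC_ox · (W/L) = 1.46 mA/V².
V_ov = V_GS − V_t = 2.47 − 1.1 = 1.37 V.
Since V_DS = 0.522 V < V_ov = 1.37 V, the device is in the triode region.
I_D = k_n [V_ov · V_DS − ½ V_DS²] = 1.46 × [1.37 × 0.522 − 0.5 × 0.522²] = 0.845 mA.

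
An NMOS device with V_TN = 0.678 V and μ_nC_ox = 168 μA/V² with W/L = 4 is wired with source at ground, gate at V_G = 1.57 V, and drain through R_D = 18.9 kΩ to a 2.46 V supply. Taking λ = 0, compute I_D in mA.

V_GS = V_G = 1.57 V, so V_ov = 1.57 − 0.678 = 0.892 V.
k_n = μ_nC_ox · (W/L) = 0.672 mA/V².
Assume saturation: I_D = ½ k_n V_ov² = 0.5 × 0.672 × 0.892² = 0.267 mA, giving V_DS = V_DD − I_D R_D = 2.46 − 0.267 × 18.9 = -2.59 V.
But -2.59 V < V_ov = 0.892 V, so the device is actually in triode.
In triode I_D = k_n[V_ov V_DS − ½ V_DS²] and I_D = (V_DD − V_DS)/R_D. Equating: 6.35 V_DS² − 12.33 V_DS + 2.46 = 0, giving V_DS = 0.226 V (the root below V_ov).
I_D = (2.46 − 0.226) / 18.9 = 0.118 mA.

I_D = 0.118 mA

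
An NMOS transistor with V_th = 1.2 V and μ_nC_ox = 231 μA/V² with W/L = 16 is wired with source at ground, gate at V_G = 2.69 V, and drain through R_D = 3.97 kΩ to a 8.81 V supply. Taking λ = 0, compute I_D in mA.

I_D = 2.11 mA

V_GS = V_G = 2.69 V, so V_ov = 2.69 − 1.2 = 1.49 V.
k_n = μ_nC_ox · (W/L) = 3.696 mA/V².
Assume saturation: I_D = ½ k_n V_ov² = 0.5 × 3.696 × 1.49² = 4.1 mA, giving V_DS = V_DD − I_D R_D = 8.81 − 4.1 × 3.97 = -7.48 V.
But -7.48 V < V_ov = 1.49 V, so the device is actually in triode.
In triode I_D = k_n[V_ov V_DS − ½ V_DS²] and I_D = (V_DD − V_DS)/R_D. Equating: 7.34 V_DS² − 22.86 V_DS + 8.81 = 0, giving V_DS = 0.45 V (the root below V_ov).
I_D = (8.81 − 0.45) / 3.97 = 2.11 mA.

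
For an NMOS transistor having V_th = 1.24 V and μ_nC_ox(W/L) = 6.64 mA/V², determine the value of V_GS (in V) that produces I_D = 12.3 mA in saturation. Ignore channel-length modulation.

In saturation I_D = ½ k_n (V_GS − V_th)², so V_GS − V_th = √(2 I_D / k_n) = √(2 × 12.3 / 6.64) = 1.92 V.
V_GS = 1.24 + 1.92 = 3.16 V.

V_GS = 3.16 V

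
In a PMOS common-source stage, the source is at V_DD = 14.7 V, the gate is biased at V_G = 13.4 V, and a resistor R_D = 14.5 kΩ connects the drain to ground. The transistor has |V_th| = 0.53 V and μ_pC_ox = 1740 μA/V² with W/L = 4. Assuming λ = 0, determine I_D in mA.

I_D = 0.999 mA

V_SG = V_DD − V_G = 14.7 − 13.4 = 1.3 V, so V_ov = 1.3 − 0.53 = 0.77 V.
k_p = μ_pC_ox · (W/L) = 6.96 mA/V².
Assume saturation: I_D = ½ k_p V_ov² = 0.5 × 6.96 × 0.77² = 2.06 mA, giving V_SD = V_DD − I_D R_D = 14.7 − 2.06 × 14.5 = -15.2 V.
But -15.2 V < V_ov = 0.77 V, so the device is actually in triode.
In triode I_D = k_p[V_ov V_SD − ½ V_SD²] and I_D = (V_DD − V_SD)/R_D. Equating: 50.5 V_SD² − 78.71 V_SD + 14.7 = 0, giving V_SD = 0.217 V (the root below V_ov).
I_D = (14.7 − 0.217) / 14.5 = 0.999 mA.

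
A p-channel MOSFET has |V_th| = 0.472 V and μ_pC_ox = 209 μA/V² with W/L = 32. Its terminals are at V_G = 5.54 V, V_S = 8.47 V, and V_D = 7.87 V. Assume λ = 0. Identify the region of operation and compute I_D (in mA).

Triode; I_D = 8.66 mA

V_SG = V_S − V_G = 8.47 − 5.54 = 2.93 V; V_SD = V_S − V_D = 8.47 − 7.87 = 0.6 V.
k_p = μ_pC_ox · (W/L) = 6.688 mA/V².
V_ov = V_SG − |V_th| = 2.93 − 0.472 = 2.46 V.
Since V_SD = 0.6 V < V_ov = 2.46 V, the device is in the triode region.
I_D = k_p [V_ov · V_SD − ½ V_SD²] = 6.688 × [2.46 × 0.6 − 0.5 × 0.6²] = 8.66 mA.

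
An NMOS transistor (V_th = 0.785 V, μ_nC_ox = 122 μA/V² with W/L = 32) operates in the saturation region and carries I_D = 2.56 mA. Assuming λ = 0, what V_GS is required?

V_GS = 1.93 V

k_n = μ_nC_ox · (W/L) = 3.904 mA/V².
In saturation I_D = ½ k_n (V_GS − V_th)², so V_GS − V_th = √(2 I_D / k_n) = √(2 × 2.56 / 3.904) = 1.15 V.
V_GS = 0.785 + 1.15 = 1.93 V.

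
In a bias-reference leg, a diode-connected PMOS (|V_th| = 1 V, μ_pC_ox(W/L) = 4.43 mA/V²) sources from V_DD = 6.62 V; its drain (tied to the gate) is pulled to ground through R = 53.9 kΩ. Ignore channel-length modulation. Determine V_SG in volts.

V_SG = 1.21 V

With gate tied to drain, V_SG = V_SD ≥ V_SG − |V_th|, so the device is in saturation.
KCL at the drain: ½ k_p (V_SG − |V_th|)² = (V_DD − V_SG)/R.
Let x = V_SG − 1. Then 119 x² + x − 5.62 = 0, giving x = 0.213 V (positive root), so V_SG = 1.21 V.
I_D = (V_DD − V_SG)/R = (6.62 − 1.21) / 53.9 = 0.1 mA.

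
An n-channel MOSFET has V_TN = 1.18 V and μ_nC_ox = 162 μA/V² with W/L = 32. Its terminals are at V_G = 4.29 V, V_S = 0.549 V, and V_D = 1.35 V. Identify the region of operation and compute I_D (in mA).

Triode; I_D = 8.97 mA

V_GS = V_G − V_S = 4.29 − 0.549 = 3.74 V; V_DS = V_D − V_S = 1.35 − 0.549 = 0.801 V.
k_n = μ_nC_ox · (W/L) = 5.184 mA/V².
V_ov = V_GS − V_TN = 3.74 − 1.18 = 2.56 V.
Since V_DS = 0.801 V < V_ov = 2.56 V, the device is in the triode region.
I_D = k_n [V_ov · V_DS − ½ V_DS²] = 5.184 × [2.56 × 0.801 − 0.5 × 0.801²] = 8.97 mA.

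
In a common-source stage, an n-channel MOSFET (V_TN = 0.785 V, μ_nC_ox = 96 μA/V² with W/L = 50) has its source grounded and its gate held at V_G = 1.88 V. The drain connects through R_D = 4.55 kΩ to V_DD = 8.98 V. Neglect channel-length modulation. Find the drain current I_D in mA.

I_D = 1.88 mA

V_GS = V_G = 1.88 V, so V_ov = 1.88 − 0.785 = 1.09 V.
k_n = μ_nC_ox · (W/L) = 4.8 mA/V².
Assume saturation: I_D = ½ k_n V_ov² = 0.5 × 4.8 × 1.09² = 2.88 mA, giving V_DS = V_DD − I_D R_D = 8.98 − 2.88 × 4.55 = -4.11 V.
But -4.11 V < V_ov = 1.09 V, so the device is actually in triode.
In triode I_D = k_n[V_ov V_DS − ½ V_DS²] and I_D = (V_DD − V_DS)/R_D. Equating: 10.9 V_DS² − 24.91 V_DS + 8.98 = 0, giving V_DS = 0.449 V (the root below V_ov).
I_D = (8.98 − 0.449) / 4.55 = 1.88 mA.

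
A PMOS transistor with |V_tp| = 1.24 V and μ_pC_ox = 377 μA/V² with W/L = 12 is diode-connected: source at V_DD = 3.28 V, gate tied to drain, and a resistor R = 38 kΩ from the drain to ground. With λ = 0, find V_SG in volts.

V_SG = 1.39 V

With gate tied to drain, V_SG = V_SD ≥ V_SG − |V_tp|, so the device is in saturation.
k_p = μ_pC_ox · (W/L) = 4.524 mA/V².
KCL at the drain: ½ k_p (V_SG − |V_tp|)² = (V_DD − V_SG)/R.
Let x = V_SG − 1.24. Then 86 x² + x − 2.04 = 0, giving x = 0.148 V (positive root), so V_SG = 1.39 V.
I_D = (V_DD − V_SG)/R = (3.28 − 1.39) / 38 = 0.0498 mA.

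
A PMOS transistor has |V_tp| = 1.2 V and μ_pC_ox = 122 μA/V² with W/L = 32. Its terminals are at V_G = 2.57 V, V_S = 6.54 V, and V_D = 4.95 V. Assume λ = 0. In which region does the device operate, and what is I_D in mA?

V_SG = V_S − V_G = 6.54 − 2.57 = 3.97 V; V_SD = V_S − V_D = 6.54 − 4.95 = 1.59 V.
k_p = μ_pC_ox · (W/L) = 3.904 mA/V².
V_ov = V_SG − |V_tp| = 3.97 − 1.2 = 2.77 V.
Since V_SD = 1.59 V < V_ov = 2.77 V, the device is in the triode region.
I_D = k_p [V_ov · V_SD − ½ V_SD²] = 3.904 × [2.77 × 1.59 − 0.5 × 1.59²] = 12.3 mA.

Triode; I_D = 12.3 mA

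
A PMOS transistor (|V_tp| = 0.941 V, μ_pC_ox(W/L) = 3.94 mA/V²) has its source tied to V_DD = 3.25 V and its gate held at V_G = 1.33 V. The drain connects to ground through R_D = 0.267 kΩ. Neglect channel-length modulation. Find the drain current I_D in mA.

I_D = 1.89 mA

V_SG = V_DD − V_G = 3.25 − 1.33 = 1.92 V, so V_ov = 1.92 − 0.941 = 0.979 V.
Assume saturation: I_D = ½ k_p V_ov² = 0.5 × 3.94 × 0.979² = 1.89 mA, giving V_SD = V_DD − I_D R_D = 3.25 − 1.89 × 0.267 = 2.75 V.
V_SD = 2.75 V ≥ V_ov = 0.979 V, confirming saturation.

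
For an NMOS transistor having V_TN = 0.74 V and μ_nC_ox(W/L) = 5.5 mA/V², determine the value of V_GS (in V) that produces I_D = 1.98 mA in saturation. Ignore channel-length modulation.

V_GS = 1.59 V

In saturation I_D = ½ k_n (V_GS − V_TN)², so V_GS − V_TN = √(2 I_D / k_n) = √(2 × 1.98 / 5.5) = 0.849 V.
V_GS = 0.74 + 0.849 = 1.59 V.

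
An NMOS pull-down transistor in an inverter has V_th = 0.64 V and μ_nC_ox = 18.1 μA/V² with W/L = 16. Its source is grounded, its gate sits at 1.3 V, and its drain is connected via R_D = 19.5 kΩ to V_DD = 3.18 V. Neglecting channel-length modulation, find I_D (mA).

V_GS = V_G = 1.3 V, so V_ov = 1.3 − 0.64 = 0.66 V.
k_n = μ_nC_ox · (W/L) = 0.2896 mA/V².
Assume saturation: I_D = ½ k_n V_ov² = 0.5 × 0.2896 × 0.66² = 0.0631 mA, giving V_DS = V_DD − I_D R_D = 3.18 − 0.0631 × 19.5 = 1.95 V.
V_DS = 1.95 V ≥ V_ov = 0.66 V, confirming saturation.

I_D = 0.0631 mA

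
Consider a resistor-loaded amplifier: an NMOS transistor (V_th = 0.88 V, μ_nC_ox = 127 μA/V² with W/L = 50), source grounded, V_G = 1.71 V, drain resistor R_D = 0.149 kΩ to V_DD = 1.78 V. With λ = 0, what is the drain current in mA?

V_GS = V_G = 1.71 V, so V_ov = 1.71 − 0.88 = 0.83 V.
k_n = μ_nC_ox · (W/L) = 6.35 mA/V².
Assume saturation: I_D = ½ k_n V_ov² = 0.5 × 6.35 × 0.83² = 2.19 mA, giving V_DS = V_DD − I_D R_D = 1.78 − 2.19 × 0.149 = 1.45 V.
V_DS = 1.45 V ≥ V_ov = 0.83 V, confirming saturation.

I_D = 2.19 mA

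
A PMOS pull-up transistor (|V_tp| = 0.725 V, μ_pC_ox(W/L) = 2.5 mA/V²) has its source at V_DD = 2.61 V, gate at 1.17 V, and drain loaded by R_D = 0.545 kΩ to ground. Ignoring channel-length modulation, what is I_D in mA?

V_SG = V_DD − V_G = 2.61 − 1.17 = 1.44 V, so V_ov = 1.44 − 0.725 = 0.715 V.
Assume saturation: I_D = ½ k_p V_ov² = 0.5 × 2.5 × 0.715² = 0.639 mA, giving V_SD = V_DD − I_D R_D = 2.61 − 0.639 × 0.545 = 2.26 V.
V_SD = 2.26 V ≥ V_ov = 0.715 V, confirming saturation.

I_D = 0.639 mA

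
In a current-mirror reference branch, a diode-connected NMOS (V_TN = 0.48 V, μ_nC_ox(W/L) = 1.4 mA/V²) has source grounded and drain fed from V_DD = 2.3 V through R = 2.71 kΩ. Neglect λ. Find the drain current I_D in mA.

With gate tied to drain, V_GS = V_DS ≥ V_GS − V_TN, so the device is in saturation.
KCL at the drain: ½ k_n (V_GS − V_TN)² = (V_DD − V_GS)/R.
Let x = V_GS − 0.48. Then 1.9 x² + x − 1.82 = 0, giving x = 0.751 V (positive root), so V_GS = 1.23 V.
I_D = (V_DD − V_GS)/R = (2.3 − 1.23) / 2.71 = 0.395 mA.

I_D = 0.395 mA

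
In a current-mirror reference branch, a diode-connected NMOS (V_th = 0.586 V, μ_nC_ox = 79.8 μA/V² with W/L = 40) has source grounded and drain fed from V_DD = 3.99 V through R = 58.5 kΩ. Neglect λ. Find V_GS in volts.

With gate tied to drain, V_GS = V_DS ≥ V_GS − V_th, so the device is in saturation.
k_n = μ_nC_ox · (W/L) = 3.192 mA/V².
KCL at the drain: ½ k_n (V_GS − V_th)² = (V_DD − V_GS)/R.
Let x = V_GS − 0.586. Then 93.4 x² + x − 3.404 = 0, giving x = 0.186 V (positive root), so V_GS = 0.772 V.
I_D = (V_DD − V_GS)/R = (3.99 − 0.772) / 58.5 = 0.055 mA.

V_GS = 0.772 V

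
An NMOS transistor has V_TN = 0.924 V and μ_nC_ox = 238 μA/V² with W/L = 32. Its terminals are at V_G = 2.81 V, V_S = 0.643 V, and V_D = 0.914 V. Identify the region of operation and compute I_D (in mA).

Triode; I_D = 2.29 mA

V_GS = V_G − V_S = 2.81 − 0.643 = 2.17 V; V_DS = V_D − V_S = 0.914 − 0.643 = 0.271 V.
k_n = μ_nC_ox · (W/L) = 7.616 mA/V².
V_ov = V_GS − V_TN = 2.17 − 0.924 = 1.24 V.
Since V_DS = 0.271 V < V_ov = 1.24 V, the device is in the triode region.
I_D = k_n [V_ov · V_DS − ½ V_DS²] = 7.616 × [1.24 × 0.271 − 0.5 × 0.271²] = 2.29 mA.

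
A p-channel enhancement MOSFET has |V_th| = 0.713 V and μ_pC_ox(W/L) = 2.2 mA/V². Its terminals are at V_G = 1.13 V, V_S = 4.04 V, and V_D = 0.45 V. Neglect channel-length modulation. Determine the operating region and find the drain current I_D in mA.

Saturation; I_D = 5.31 mA

V_SG = V_S − V_G = 4.04 − 1.13 = 2.91 V; V_SD = V_S − V_D = 4.04 − 0.45 = 3.59 V.
V_ov = V_SG − |V_th| = 2.91 − 0.713 = 2.2 V.
Since V_SD = 3.59 V ≥ V_ov = 2.2 V, the device is in saturation.
I_D = ½ k_p V_ov² = 0.5 × 2.2 × 2.2² = 5.31 mA.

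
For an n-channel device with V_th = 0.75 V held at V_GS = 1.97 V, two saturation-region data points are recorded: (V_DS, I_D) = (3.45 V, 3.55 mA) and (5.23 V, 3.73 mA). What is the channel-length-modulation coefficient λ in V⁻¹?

λ = 0.0316 V⁻¹

With V_GS fixed, I_D ∝ (1 + λ V_DS) in saturation, so I_D2/I_D1 = (1 + λ V_DS2)/(1 + λ V_DS1).
3.73/3.55 = 1.051 = (1 + 5.23 λ)/(1 + 3.45 λ).
Solving: λ (I_D1 V_DS2 − I_D2 V_DS1) = I_D2 − I_D1, so λ = (3.73 − 3.55) / (3.55 × 5.23 − 3.73 × 3.45) = 0.18 / 5.7 = 0.0316 V⁻¹.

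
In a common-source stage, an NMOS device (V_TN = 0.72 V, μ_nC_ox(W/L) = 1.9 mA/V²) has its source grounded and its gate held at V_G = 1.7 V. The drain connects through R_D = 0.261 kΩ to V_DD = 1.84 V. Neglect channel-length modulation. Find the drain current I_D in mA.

V_GS = V_G = 1.7 V, so V_ov = 1.7 − 0.72 = 0.98 V.
Assume saturation: I_D = ½ k_n V_ov² = 0.5 × 1.9 × 0.98² = 0.912 mA, giving V_DS = V_DD − I_D R_D = 1.84 − 0.912 × 0.261 = 1.6 V.
V_DS = 1.6 V ≥ V_ov = 0.98 V, confirming saturation.

I_D = 0.912 mA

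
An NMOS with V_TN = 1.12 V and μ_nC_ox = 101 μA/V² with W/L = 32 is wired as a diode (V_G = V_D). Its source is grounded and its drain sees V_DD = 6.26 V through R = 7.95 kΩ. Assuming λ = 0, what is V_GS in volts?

V_GS = 1.71 V

With gate tied to drain, V_GS = V_DS ≥ V_GS − V_TN, so the device is in saturation.
k_n = μ_nC_ox · (W/L) = 3.232 mA/V².
KCL at the drain: ½ k_n (V_GS − V_TN)² = (V_DD − V_GS)/R.
Let x = V_GS − 1.12. Then 12.8 x² + x − 5.14 = 0, giving x = 0.595 V (positive root), so V_GS = 1.71 V.
I_D = (V_DD − V_GS)/R = (6.26 − 1.71) / 7.95 = 0.572 mA.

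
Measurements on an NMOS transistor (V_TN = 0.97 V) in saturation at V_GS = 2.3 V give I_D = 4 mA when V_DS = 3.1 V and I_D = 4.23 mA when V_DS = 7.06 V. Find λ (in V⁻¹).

λ = 0.0152 V⁻¹

With V_GS fixed, I_D ∝ (1 + λ V_DS) in saturation, so I_D2/I_D1 = (1 + λ V_DS2)/(1 + λ V_DS1).
4.23/4 = 1.058 = (1 + 7.06 λ)/(1 + 3.1 λ).
Solving: λ (I_D1 V_DS2 − I_D2 V_DS1) = I_D2 − I_D1, so λ = (4.23 − 4) / (4 × 7.06 − 4.23 × 3.1) = 0.23 / 15.1 = 0.0152 V⁻¹.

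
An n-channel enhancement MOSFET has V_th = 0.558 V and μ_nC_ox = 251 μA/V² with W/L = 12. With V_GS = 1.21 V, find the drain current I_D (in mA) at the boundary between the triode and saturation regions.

I_D = 0.640 mA

At the boundary V_DS = V_ov = V_GS − V_th = 1.21 − 0.558 = 0.652 V.
k_n = μ_nC_ox · (W/L) = 3.012 mA/V².
I_D = ½ k_n V_ov² = 0.5 × 3.012 × 0.652² = 0.64 mA.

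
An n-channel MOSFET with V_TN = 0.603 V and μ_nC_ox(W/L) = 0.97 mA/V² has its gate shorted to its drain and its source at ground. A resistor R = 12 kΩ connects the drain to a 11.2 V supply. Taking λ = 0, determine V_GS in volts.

With gate tied to drain, V_GS = V_DS ≥ V_GS − V_TN, so the device is in saturation.
KCL at the drain: ½ k_n (V_GS − V_TN)² = (V_DD − V_GS)/R.
Let x = V_GS − 0.603. Then 5.82 x² + x − 10.6 = 0, giving x = 1.27 V (positive root), so V_GS = 1.87 V.
I_D = (V_DD − V_GS)/R = (11.2 − 1.87) / 12 = 0.778 mA.

V_GS = 1.87 V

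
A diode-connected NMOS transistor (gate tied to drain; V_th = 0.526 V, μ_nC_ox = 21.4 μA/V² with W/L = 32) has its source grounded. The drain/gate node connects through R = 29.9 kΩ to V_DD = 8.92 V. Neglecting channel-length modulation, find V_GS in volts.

With gate tied to drain, V_GS = V_DS ≥ V_GS − V_th, so the device is in saturation.
k_n = μ_nC_ox · (W/L) = 0.6848 mA/V².
KCL at the drain: ½ k_n (V_GS − V_th)² = (V_DD − V_GS)/R.
Let x = V_GS − 0.526. Then 10.2 x² + x − 8.394 = 0, giving x = 0.858 V (positive root), so V_GS = 1.38 V.
I_D = (V_DD − V_GS)/R = (8.92 − 1.38) / 29.9 = 0.252 mA.

V_GS = 1.38 V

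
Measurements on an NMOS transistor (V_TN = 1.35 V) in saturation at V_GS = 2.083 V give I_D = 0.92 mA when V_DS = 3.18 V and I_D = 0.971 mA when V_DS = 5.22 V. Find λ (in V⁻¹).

λ = 0.0297 V⁻¹

With V_GS fixed, I_D ∝ (1 + λ V_DS) in saturation, so I_D2/I_D1 = (1 + λ V_DS2)/(1 + λ V_DS1).
0.971/0.92 = 1.055 = (1 + 5.22 λ)/(1 + 3.18 λ).
Solving: λ (I_D1 V_DS2 − I_D2 V_DS1) = I_D2 − I_D1, so λ = (0.971 − 0.92) / (0.92 × 5.22 − 0.971 × 3.18) = 0.051 / 1.71 = 0.0297 V⁻¹.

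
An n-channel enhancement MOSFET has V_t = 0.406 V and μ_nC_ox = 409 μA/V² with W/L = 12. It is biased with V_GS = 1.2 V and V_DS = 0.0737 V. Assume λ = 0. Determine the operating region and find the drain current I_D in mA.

k_n = μ_nC_ox · (W/L) = 4.908 mA/V².
V_ov = V_GS − V_t = 1.2 − 0.406 = 0.794 V.
Since V_DS = 0.0737 V < V_ov = 0.794 V, the device is in the triode region.
I_D = k_n [V_ov · V_DS − ½ V_DS²] = 4.908 × [0.794 × 0.0737 − 0.5 × 0.0737²] = 0.274 mA.

Triode; I_D = 0.274 mA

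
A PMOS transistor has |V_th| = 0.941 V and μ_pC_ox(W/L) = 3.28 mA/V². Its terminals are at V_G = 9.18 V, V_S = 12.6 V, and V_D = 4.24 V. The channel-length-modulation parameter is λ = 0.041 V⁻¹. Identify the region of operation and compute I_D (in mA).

Saturation; I_D = 13.5 mA

V_SG = V_S − V_G = 12.6 − 9.18 = 3.42 V; V_SD = V_S − V_D = 12.6 − 4.24 = 8.36 V.
V_ov = V_SG − |V_th| = 3.42 − 0.941 = 2.48 V.
Since V_SD = 8.36 V ≥ V_ov = 2.48 V, the device is in saturation.
I_D = ½ k_p V_ov² (1 + λ V_SD) = 0.5 × 3.28 × 2.48² × (1 + 0.041 × 8.36) = 13.5 mA.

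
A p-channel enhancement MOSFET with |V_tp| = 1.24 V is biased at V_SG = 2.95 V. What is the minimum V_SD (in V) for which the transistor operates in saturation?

The boundary between triode and saturation is V_SD = V_SG − |V_tp| = V_ov.
V_ov = 2.95 − 1.24 = 1.71 V.

V_SD,sat = 1.71 V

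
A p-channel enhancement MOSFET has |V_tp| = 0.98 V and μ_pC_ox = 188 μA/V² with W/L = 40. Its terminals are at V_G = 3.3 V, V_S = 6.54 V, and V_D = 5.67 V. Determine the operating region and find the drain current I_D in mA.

V_SG = V_S − V_G = 6.54 − 3.3 = 3.24 V; V_SD = V_S − V_D = 6.54 − 5.67 = 0.87 V.
k_p = μ_pC_ox · (W/L) = 7.52 mA/V².
V_ov = V_SG − |V_tp| = 3.24 − 0.98 = 2.26 V.
Since V_SD = 0.87 V < V_ov = 2.26 V, the device is in the triode region.
I_D = k_p [V_ov · V_SD − ½ V_SD²] = 7.52 × [2.26 × 0.87 − 0.5 × 0.87²] = 11.9 mA.

Triode; I_D = 11.9 mA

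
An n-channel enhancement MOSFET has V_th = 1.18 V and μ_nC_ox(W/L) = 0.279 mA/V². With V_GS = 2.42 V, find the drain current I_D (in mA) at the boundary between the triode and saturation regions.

I_D = 0.214 mA

At the boundary V_DS = V_ov = V_GS − V_th = 2.42 − 1.18 = 1.24 V.
I_D = ½ k_n V_ov² = 0.5 × 0.279 × 1.24² = 0.214 mA.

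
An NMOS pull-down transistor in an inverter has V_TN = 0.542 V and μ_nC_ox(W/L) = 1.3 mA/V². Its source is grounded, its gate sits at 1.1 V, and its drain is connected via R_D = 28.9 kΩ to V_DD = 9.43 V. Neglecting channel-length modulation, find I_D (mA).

V_GS = V_G = 1.1 V, so V_ov = 1.1 − 0.542 = 0.558 V.
Assume saturation: I_D = ½ k_n V_ov² = 0.5 × 1.3 × 0.558² = 0.202 mA, giving V_DS = V_DD − I_D R_D = 9.43 − 0.202 × 28.9 = 3.58 V.
V_DS = 3.58 V ≥ V_ov = 0.558 V, confirming saturation.

I_D = 0.202 mA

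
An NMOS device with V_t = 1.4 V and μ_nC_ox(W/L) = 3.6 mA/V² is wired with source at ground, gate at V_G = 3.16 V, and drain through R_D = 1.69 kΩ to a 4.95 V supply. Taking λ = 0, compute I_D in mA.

V_GS = V_G = 3.16 V, so V_ov = 3.16 − 1.4 = 1.76 V.
Assume saturation: I_D = ½ k_n V_ov² = 0.5 × 3.6 × 1.76² = 5.58 mA, giving V_DS = V_DD − I_D R_D = 4.95 − 5.58 × 1.69 = -4.47 V.
But -4.47 V < V_ov = 1.76 V, so the device is actually in triode.
In triode I_D = k_n[V_ov V_DS − ½ V_DS²] and I_D = (V_DD − V_DS)/R_D. Equating: 3.04 V_DS² − 11.71 V_DS + 4.95 = 0, giving V_DS = 0.484 V (the root below V_ov).
I_D = (4.95 − 0.484) / 1.69 = 2.64 mA.

I_D = 2.64 mA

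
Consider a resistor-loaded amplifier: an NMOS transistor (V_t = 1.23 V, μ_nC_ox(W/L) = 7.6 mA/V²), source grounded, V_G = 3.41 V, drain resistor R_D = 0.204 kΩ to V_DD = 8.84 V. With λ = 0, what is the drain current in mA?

I_D = 18.1 mA

V_GS = V_G = 3.41 V, so V_ov = 3.41 − 1.23 = 2.18 V.
Assume saturation: I_D = ½ k_n V_ov² = 0.5 × 7.6 × 2.18² = 18.1 mA, giving V_DS = V_DD − I_D R_D = 8.84 − 18.1 × 0.204 = 5.16 V.
V_DS = 5.16 V ≥ V_ov = 2.18 V, confirming saturation.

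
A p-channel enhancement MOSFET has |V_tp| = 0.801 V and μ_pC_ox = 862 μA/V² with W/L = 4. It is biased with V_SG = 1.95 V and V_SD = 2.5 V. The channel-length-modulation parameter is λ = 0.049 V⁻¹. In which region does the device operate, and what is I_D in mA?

Saturation; I_D = 2.55 mA

k_p = μ_pC_ox · (W/L) = 3.448 mA/V².
V_ov = V_SG − |V_tp| = 1.95 − 0.801 = 1.15 V.
Since V_SD = 2.5 V ≥ V_ov = 1.15 V, the device is in saturation.
I_D = ½ k_p V_ov² (1 + λ V_SD) = 0.5 × 3.448 × 1.15² × (1 + 0.049 × 2.5) = 2.55 mA.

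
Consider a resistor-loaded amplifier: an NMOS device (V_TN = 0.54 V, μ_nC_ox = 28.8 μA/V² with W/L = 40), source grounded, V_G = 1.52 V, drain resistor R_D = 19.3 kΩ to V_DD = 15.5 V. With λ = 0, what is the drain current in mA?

I_D = 0.553 mA

V_GS = V_G = 1.52 V, so V_ov = 1.52 − 0.54 = 0.98 V.
k_n = μ_nC_ox · (W/L) = 1.152 mA/V².
Assume saturation: I_D = ½ k_n V_ov² = 0.5 × 1.152 × 0.98² = 0.553 mA, giving V_DS = V_DD − I_D R_D = 15.5 − 0.553 × 19.3 = 4.82 V.
V_DS = 4.82 V ≥ V_ov = 0.98 V, confirming saturation.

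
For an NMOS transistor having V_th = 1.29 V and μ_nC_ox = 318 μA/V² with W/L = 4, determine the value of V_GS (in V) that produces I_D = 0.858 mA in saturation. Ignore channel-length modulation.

V_GS = 2.45 V

k_n = μ_nC_ox · (W/L) = 1.272 mA/V².
In saturation I_D = ½ k_n (V_GS − V_th)², so V_GS − V_th = √(2 I_D / k_n) = √(2 × 0.858 / 1.272) = 1.16 V.
V_GS = 1.29 + 1.16 = 2.45 V.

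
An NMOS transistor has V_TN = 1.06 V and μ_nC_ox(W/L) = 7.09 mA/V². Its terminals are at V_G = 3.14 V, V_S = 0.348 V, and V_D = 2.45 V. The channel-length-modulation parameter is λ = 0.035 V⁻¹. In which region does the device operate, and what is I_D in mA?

V_GS = V_G − V_S = 3.14 − 0.348 = 2.79 V; V_DS = V_D − V_S = 2.45 − 0.348 = 2.1 V.
V_ov = V_GS − V_TN = 2.79 − 1.06 = 1.73 V.
Since V_DS = 2.1 V ≥ V_ov = 1.73 V, the device is in saturation.
I_D = ½ k_n V_ov² (1 + λ V_DS) = 0.5 × 7.09 × 1.73² × (1 + 0.035 × 2.1) = 11.4 mA.

Saturation; I_D = 11.4 mA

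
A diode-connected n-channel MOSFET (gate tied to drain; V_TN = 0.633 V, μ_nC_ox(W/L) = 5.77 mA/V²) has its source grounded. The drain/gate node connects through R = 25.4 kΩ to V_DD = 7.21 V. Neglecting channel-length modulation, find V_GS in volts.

V_GS = 0.926 V

With gate tied to drain, V_GS = V_DS ≥ V_GS − V_TN, so the device is in saturation.
KCL at the drain: ½ k_n (V_GS − V_TN)² = (V_DD − V_GS)/R.
Let x = V_GS − 0.633. Then 73.3 x² + x − 6.577 = 0, giving x = 0.293 V (positive root), so V_GS = 0.926 V.
I_D = (V_DD − V_GS)/R = (7.21 − 0.926) / 25.4 = 0.247 mA.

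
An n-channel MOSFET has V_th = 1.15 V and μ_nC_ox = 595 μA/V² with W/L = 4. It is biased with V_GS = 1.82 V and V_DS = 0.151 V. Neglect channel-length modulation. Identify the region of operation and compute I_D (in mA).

k_n = μ_nC_ox · (W/L) = 2.38 mA/V².
V_ov = V_GS − V_th = 1.82 − 1.15 = 0.67 V.
Since V_DS = 0.151 V < V_ov = 0.67 V, the device is in the triode region.
I_D = k_n [V_ov · V_DS − ½ V_DS²] = 2.38 × [0.67 × 0.151 − 0.5 × 0.151²] = 0.214 mA.

Triode; I_D = 0.214 mA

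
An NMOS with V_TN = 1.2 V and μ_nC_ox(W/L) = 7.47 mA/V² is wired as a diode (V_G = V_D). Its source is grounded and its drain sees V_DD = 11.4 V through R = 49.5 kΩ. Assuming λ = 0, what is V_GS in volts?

V_GS = 1.43 V

With gate tied to drain, V_GS = V_DS ≥ V_GS − V_TN, so the device is in saturation.
KCL at the drain: ½ k_n (V_GS − V_TN)² = (V_DD − V_GS)/R.
Let x = V_GS − 1.2. Then 185 x² + x − 10.2 = 0, giving x = 0.232 V (positive root), so V_GS = 1.43 V.
I_D = (V_DD − V_GS)/R = (11.4 − 1.43) / 49.5 = 0.201 mA.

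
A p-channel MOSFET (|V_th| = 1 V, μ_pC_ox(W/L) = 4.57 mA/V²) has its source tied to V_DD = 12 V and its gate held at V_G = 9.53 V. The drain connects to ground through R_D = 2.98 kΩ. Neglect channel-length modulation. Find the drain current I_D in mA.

V_SG = V_DD − V_G = 12 − 9.53 = 2.47 V, so V_ov = 2.47 − 1 = 1.47 V.
Assume saturation: I_D = ½ k_p V_ov² = 0.5 × 4.57 × 1.47² = 4.94 mA, giving V_SD = V_DD − I_D R_D = 12 − 4.94 × 2.98 = -2.71 V.
But -2.71 V < V_ov = 1.47 V, so the device is actually in triode.
In triode I_D = k_p[V_ov V_SD − ½ V_SD²] and I_D = (V_DD − V_SD)/R_D. Equating: 6.81 V_SD² − 21.02 V_SD + 12 = 0, giving V_SD = 0.756 V (the root below V_ov).
I_D = (12 − 0.756) / 2.98 = 3.77 mA.

I_D = 3.77 mA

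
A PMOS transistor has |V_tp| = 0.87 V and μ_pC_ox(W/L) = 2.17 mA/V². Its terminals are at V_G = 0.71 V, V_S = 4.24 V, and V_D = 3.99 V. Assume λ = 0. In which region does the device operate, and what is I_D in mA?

Triode; I_D = 1.38 mA

V_SG = V_S − V_G = 4.24 − 0.71 = 3.53 V; V_SD = V_S − V_D = 4.24 − 3.99 = 0.25 V.
V_ov = V_SG − |V_tp| = 3.53 − 0.87 = 2.66 V.
Since V_SD = 0.25 V < V_ov = 2.66 V, the device is in the triode region.
I_D = k_p [V_ov · V_SD − ½ V_SD²] = 2.17 × [2.66 × 0.25 − 0.5 × 0.25²] = 1.38 mA.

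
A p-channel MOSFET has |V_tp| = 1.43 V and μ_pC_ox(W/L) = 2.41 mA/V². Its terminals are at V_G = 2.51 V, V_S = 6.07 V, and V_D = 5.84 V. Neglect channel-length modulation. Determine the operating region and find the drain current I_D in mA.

Triode; I_D = 1.12 mA

V_SG = V_S − V_G = 6.07 − 2.51 = 3.56 V; V_SD = V_S − V_D = 6.07 − 5.84 = 0.23 V.
V_ov = V_SG − |V_tp| = 3.56 − 1.43 = 2.13 V.
Since V_SD = 0.23 V < V_ov = 2.13 V, the device is in the triode region.
I_D = k_p [V_ov · V_SD − ½ V_SD²] = 2.41 × [2.13 × 0.23 − 0.5 × 0.23²] = 1.12 mA.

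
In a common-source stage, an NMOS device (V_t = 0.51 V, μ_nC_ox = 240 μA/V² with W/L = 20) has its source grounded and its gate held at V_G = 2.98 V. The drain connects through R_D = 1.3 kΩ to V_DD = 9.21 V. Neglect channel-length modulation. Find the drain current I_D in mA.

V_GS = V_G = 2.98 V, so V_ov = 2.98 − 0.51 = 2.47 V.
k_n = μ_nC_ox · (W/L) = 4.8 mA/V².
Assume saturation: I_D = ½ k_n V_ov² = 0.5 × 4.8 × 2.47² = 14.6 mA, giving V_DS = V_DD − I_D R_D = 9.21 − 14.6 × 1.3 = -9.82 V.
But -9.82 V < V_ov = 2.47 V, so the device is actually in triode.
In triode I_D = k_n[V_ov V_DS − ½ V_DS²] and I_D = (V_DD − V_DS)/R_D. Equating: 3.12 V_DS² − 16.41 V_DS + 9.21 = 0, giving V_DS = 0.639 V (the root below V_ov).
I_D = (9.21 − 0.639) / 1.3 = 6.59 mA.

I_D = 6.59 mA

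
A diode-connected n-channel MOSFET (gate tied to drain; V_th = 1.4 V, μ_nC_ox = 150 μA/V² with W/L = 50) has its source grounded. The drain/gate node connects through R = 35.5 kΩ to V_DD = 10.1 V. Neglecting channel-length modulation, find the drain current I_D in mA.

I_D = 0.238 mA

With gate tied to drain, V_GS = V_DS ≥ V_GS − V_th, so the device is in saturation.
k_n = μ_nC_ox · (W/L) = 7.5 mA/V².
KCL at the drain: ½ k_n (V_GS − V_th)² = (V_DD − V_GS)/R.
Let x = V_GS − 1.4. Then 133 x² + x − 8.7 = 0, giving x = 0.252 V (positive root), so V_GS = 1.65 V.
I_D = (V_DD − V_GS)/R = (10.1 − 1.65) / 35.5 = 0.238 mA.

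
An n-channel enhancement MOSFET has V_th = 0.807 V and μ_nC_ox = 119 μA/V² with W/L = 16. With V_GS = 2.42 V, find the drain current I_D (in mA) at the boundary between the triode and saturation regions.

I_D = 2.48 mA

At the boundary V_DS = V_ov = V_GS − V_th = 2.42 − 0.807 = 1.61 V.
k_n = μ_nC_ox · (W/L) = 1.904 mA/V².
I_D = ½ k_n V_ov² = 0.5 × 1.904 × 1.61² = 2.48 mA.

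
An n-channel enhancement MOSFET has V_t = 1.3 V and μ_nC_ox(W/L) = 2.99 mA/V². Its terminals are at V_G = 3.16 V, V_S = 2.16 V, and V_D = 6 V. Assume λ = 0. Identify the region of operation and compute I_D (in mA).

Cutoff; I_D = 0 mA

V_GS = V_G − V_S = 3.16 − 2.16 = 1 V; V_DS = V_D − V_S = 6 − 2.16 = 3.84 V.
V_GS = 1 V < V_t = 1.3 V, so the transistor is in cutoff.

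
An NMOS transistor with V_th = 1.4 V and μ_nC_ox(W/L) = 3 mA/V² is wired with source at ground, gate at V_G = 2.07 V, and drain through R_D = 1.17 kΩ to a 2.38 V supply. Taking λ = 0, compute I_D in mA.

I_D = 0.673 mA

V_GS = V_G = 2.07 V, so V_ov = 2.07 − 1.4 = 0.67 V.
Assume saturation: I_D = ½ k_n V_ov² = 0.5 × 3 × 0.67² = 0.673 mA, giving V_DS = V_DD − I_D R_D = 2.38 − 0.673 × 1.17 = 1.59 V.
V_DS = 1.59 V ≥ V_ov = 0.67 V, confirming saturation.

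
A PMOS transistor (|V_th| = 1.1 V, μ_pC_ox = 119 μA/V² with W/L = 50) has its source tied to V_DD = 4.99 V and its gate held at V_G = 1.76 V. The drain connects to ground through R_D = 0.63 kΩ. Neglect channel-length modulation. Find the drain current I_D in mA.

I_D = 6.90 mA

V_SG = V_DD − V_G = 4.99 − 1.76 = 3.23 V, so V_ov = 3.23 − 1.1 = 2.13 V.
k_p = μ_pC_ox · (W/L) = 5.95 mA/V².
Assume saturation: I_D = ½ k_p V_ov² = 0.5 × 5.95 × 2.13² = 13.5 mA, giving V_SD = V_DD − I_D R_D = 4.99 − 13.5 × 0.63 = -3.51 V.
But -3.51 V < V_ov = 2.13 V, so the device is actually in triode.
In triode I_D = k_p[V_ov V_SD − ½ V_SD²] and I_D = (V_DD − V_SD)/R_D. Equating: 1.87 V_SD² − 8.984 V_SD + 4.99 = 0, giving V_SD = 0.641 V (the root below V_ov).
I_D = (4.99 − 0.641) / 0.63 = 6.9 mA.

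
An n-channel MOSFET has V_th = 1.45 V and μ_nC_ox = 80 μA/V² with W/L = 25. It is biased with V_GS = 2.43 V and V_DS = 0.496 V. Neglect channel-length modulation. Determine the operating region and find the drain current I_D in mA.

k_n = μ_nC_ox · (W/L) = 2 mA/V².
V_ov = V_GS − V_th = 2.43 − 1.45 = 0.98 V.
Since V_DS = 0.496 V < V_ov = 0.98 V, the device is in the triode region.
I_D = k_n [V_ov · V_DS − ½ V_DS²] = 2 × [0.98 × 0.496 − 0.5 × 0.496²] = 0.726 mA.

Triode; I_D = 0.726 mA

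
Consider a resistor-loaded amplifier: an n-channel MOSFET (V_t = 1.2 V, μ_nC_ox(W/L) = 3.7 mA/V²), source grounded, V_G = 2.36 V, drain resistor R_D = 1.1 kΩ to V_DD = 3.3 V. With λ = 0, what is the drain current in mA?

I_D = 2.26 mA

V_GS = V_G = 2.36 V, so V_ov = 2.36 − 1.2 = 1.16 V.
Assume saturation: I_D = ½ k_n V_ov² = 0.5 × 3.7 × 1.16² = 2.49 mA, giving V_DS = V_DD − I_D R_D = 3.3 − 2.49 × 1.1 = 0.562 V.
But 0.562 V < V_ov = 1.16 V, so the device is actually in triode.
In triode I_D = k_n[V_ov V_DS − ½ V_DS²] and I_D = (V_DD − V_DS)/R_D. Equating: 2.04 V_DS² − 5.721 V_DS + 3.3 = 0, giving V_DS = 0.81 V (the root below V_ov).
I_D = (3.3 − 0.81) / 1.1 = 2.26 mA.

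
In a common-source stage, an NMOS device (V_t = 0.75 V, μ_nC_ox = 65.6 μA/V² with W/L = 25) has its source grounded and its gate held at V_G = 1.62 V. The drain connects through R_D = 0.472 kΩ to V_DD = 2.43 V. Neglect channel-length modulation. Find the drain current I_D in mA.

V_GS = V_G = 1.62 V, so V_ov = 1.62 − 0.75 = 0.87 V.
k_n = μ_nC_ox · (W/L) = 1.64 mA/V².
Assume saturation: I_D = ½ k_n V_ov² = 0.5 × 1.64 × 0.87² = 0.621 mA, giving V_DS = V_DD − I_D R_D = 2.43 − 0.621 × 0.472 = 2.14 V.
V_DS = 2.14 V ≥ V_ov = 0.87 V, confirming saturation.

I_D = 0.621 mA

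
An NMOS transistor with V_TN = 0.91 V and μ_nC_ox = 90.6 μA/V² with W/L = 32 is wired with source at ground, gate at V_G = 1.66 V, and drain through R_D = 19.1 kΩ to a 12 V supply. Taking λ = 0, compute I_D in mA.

I_D = 0.609 mA

V_GS = V_G = 1.66 V, so V_ov = 1.66 − 0.91 = 0.75 V.
k_n = μ_nC_ox · (W/L) = 2.899 mA/V².
Assume saturation: I_D = ½ k_n V_ov² = 0.5 × 2.899 × 0.75² = 0.815 mA, giving V_DS = V_DD − I_D R_D = 12 − 0.815 × 19.1 = -3.57 V.
But -3.57 V < V_ov = 0.75 V, so the device is actually in triode.
In triode I_D = k_n[V_ov V_DS − ½ V_DS²] and I_D = (V_DD − V_DS)/R_D. Equating: 27.7 V_DS² − 42.53 V_DS + 12 = 0, giving V_DS = 0.372 V (the root below V_ov).
I_D = (12 − 0.372) / 19.1 = 0.609 mA.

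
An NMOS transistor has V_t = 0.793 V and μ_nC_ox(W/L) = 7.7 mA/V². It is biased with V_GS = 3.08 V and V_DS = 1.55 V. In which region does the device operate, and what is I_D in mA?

V_ov = V_GS − V_t = 3.08 − 0.793 = 2.29 V.
Since V_DS = 1.55 V < V_ov = 2.29 V, the device is in the triode region.
I_D = k_n [V_ov · V_DS − ½ V_DS²] = 7.7 × [2.29 × 1.55 − 0.5 × 1.55²] = 18 mA.

Triode; I_D = 18.0 mA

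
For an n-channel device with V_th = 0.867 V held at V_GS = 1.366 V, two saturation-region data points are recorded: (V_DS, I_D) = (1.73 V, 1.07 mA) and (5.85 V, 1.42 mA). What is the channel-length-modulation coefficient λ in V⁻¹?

λ = 0.0920 V⁻¹

With V_GS fixed, I_D ∝ (1 + λ V_DS) in saturation, so I_D2/I_D1 = (1 + λ V_DS2)/(1 + λ V_DS1).
1.42/1.07 = 1.327 = (1 + 5.85 λ)/(1 + 1.73 λ).
Solving: λ (I_D1 V_DS2 − I_D2 V_DS1) = I_D2 − I_D1, so λ = (1.42 − 1.07) / (1.07 × 5.85 − 1.42 × 1.73) = 0.35 / 3.8 = 0.092 V⁻¹.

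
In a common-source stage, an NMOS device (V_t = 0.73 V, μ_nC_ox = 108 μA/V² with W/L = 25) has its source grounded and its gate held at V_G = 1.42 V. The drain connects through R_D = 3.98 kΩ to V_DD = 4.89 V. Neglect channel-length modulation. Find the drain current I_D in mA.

V_GS = V_G = 1.42 V, so V_ov = 1.42 − 0.73 = 0.69 V.
k_n = μ_nC_ox · (W/L) = 2.7 mA/V².
Assume saturation: I_D = ½ k_n V_ov² = 0.5 × 2.7 × 0.69² = 0.643 mA, giving V_DS = V_DD − I_D R_D = 4.89 − 0.643 × 3.98 = 2.33 V.
V_DS = 2.33 V ≥ V_ov = 0.69 V, confirming saturation.

I_D = 0.643 mA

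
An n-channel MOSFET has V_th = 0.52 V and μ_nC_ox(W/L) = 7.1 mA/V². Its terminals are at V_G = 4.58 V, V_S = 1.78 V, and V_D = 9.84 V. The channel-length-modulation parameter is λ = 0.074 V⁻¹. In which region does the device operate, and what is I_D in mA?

Saturation; I_D = 29.5 mA

V_GS = V_G − V_S = 4.58 − 1.78 = 2.8 V; V_DS = V_D − V_S = 9.84 − 1.78 = 8.06 V.
V_ov = V_GS − V_th = 2.8 − 0.52 = 2.28 V.
Since V_DS = 8.06 V ≥ V_ov = 2.28 V, the device is in saturation.
I_D = ½ k_n V_ov² (1 + λ V_DS) = 0.5 × 7.1 × 2.28² × (1 + 0.074 × 8.06) = 29.5 mA.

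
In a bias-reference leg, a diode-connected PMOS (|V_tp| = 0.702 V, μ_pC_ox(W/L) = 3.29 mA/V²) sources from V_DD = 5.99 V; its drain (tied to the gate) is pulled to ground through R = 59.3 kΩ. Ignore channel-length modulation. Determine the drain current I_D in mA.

With gate tied to drain, V_SG = V_SD ≥ V_SG − |V_tp|, so the device is in saturation.
KCL at the drain: ½ k_p (V_SG − |V_tp|)² = (V_DD − V_SG)/R.
Let x = V_SG − 0.702. Then 97.5 x² + x − 5.288 = 0, giving x = 0.228 V (positive root), so V_SG = 0.93 V.
I_D = (V_DD − V_SG)/R = (5.99 − 0.93) / 59.3 = 0.0853 mA.

I_D = 0.0853 mA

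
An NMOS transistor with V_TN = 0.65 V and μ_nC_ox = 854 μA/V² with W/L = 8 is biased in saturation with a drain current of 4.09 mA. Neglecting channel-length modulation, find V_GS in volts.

V_GS = 1.74 V

k_n = μ_nC_ox · (W/L) = 6.832 mA/V².
In saturation I_D = ½ k_n (V_GS − V_TN)², so V_GS − V_TN = √(2 I_D / k_n) = √(2 × 4.09 / 6.832) = 1.09 V.
V_GS = 0.65 + 1.09 = 1.74 V.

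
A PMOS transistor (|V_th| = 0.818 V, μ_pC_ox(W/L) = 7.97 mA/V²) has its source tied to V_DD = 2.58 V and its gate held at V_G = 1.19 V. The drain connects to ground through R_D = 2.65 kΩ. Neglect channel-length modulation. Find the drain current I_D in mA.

I_D = 0.881 mA

V_SG = V_DD − V_G = 2.58 − 1.19 = 1.39 V, so V_ov = 1.39 − 0.818 = 0.572 V.
Assume saturation: I_D = ½ k_p V_ov² = 0.5 × 7.97 × 0.572² = 1.3 mA, giving V_SD = V_DD − I_D R_D = 2.58 − 1.3 × 2.65 = -0.875 V.
But -0.875 V < V_ov = 0.572 V, so the device is actually in triode.
In triode I_D = k_p[V_ov V_SD − ½ V_SD²] and I_D = (V_DD − V_SD)/R_D. Equating: 10.6 V_SD² − 13.08 V_SD + 2.58 = 0, giving V_SD = 0.246 V (the root below V_ov).
I_D = (2.58 − 0.246) / 2.65 = 0.881 mA.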